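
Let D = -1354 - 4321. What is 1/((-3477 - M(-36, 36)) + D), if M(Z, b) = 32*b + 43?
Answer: -1/10347 ≈ -9.6646e-5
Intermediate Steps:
D = -5675
M(Z, b) = 43 + 32*b
1/((-3477 - M(-36, 36)) + D) = 1/((-3477 - (43 + 32*36)) - 5675) = 1/((-3477 - (43 + 1152)) - 5675) = 1/((-3477 - 1*1195) - 5675) = 1/((-3477 - 1195) - 5675) = 1/(-4672 - 5675) = 1/(-10347) = -1/10347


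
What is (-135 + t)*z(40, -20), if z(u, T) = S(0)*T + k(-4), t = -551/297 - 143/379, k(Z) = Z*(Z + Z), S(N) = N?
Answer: -494313760/112563 ≈ -4391.4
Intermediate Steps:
k(Z) = 2*Z**2 (k(Z) = Z*(2*Z) = 2*Z**2)
t = -251300/112563 (t = -551*1/297 - 143*1/379 = -551/297 - 143/379 = -251300/112563 ≈ -2.2325)
z(u, T) = 32 (z(u, T) = 0*T + 2*(-4)**2 = 0 + 2*16 = 0 + 32 = 32)
(-135 + t)*z(40, -20) = (-135 - 251300/112563)*32 = -15447305/112563*32 = -494313760/112563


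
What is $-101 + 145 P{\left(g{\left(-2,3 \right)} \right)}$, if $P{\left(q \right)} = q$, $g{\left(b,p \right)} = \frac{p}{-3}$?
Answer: $-246$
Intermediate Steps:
$g{\left(b,p \right)} = - \frac{p}{3}$ ($g{\left(b,p \right)} = p \left(- \frac{1}{3}\right) = - \frac{p}{3}$)
$-101 + 145 P{\left(g{\left(-2,3 \right)} \right)} = -101 + 145 \left(\left(- \frac{1}{3}\right) 3\right) = -101 + 145 \left(-1\right) = -101 - 145 = -246$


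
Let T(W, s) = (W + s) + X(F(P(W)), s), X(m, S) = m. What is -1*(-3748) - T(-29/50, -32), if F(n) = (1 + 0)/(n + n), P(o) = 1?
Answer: 94502/25 ≈ 3780.1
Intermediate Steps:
F(n) = 1/(2*n)
T(W, s) = 1/2 + W + s (T(W, s) = (W + s) + (1/2)/1 = (W + s) + (1/2)*1 = (W + s) + 1/2 = 1/2 + W + s)
-1*(-3748) - T(-29/50, -32) = -1*(-3748) - (1/2 - 29/50 - 32) = 3748 - (1/2 - 29*1/50 - 32) = 3748 - (1/2 - 29/50 - 32) = 3748 - 1*(-802/25) = 3748 + 802/25 = 94502/25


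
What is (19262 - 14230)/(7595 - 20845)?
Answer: -2516/6625 ≈ -0.37977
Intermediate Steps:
(19262 - 14230)/(7595 - 20845) = 5032/(-13250) = 5032*(-1/13250) = -2516/6625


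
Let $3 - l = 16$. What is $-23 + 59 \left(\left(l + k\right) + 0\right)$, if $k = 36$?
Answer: $1334$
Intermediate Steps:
$l = -13$ ($l = 3 - 16 = -13$)
$-23 + 59 \left(\left(l + k\right) + 0\right) = -23 + 59 \left(\left(-13 + 36\right) + 0\right) = -23 + 59 \left(23 + 0\right) = -23 + 59 \cdot 23 = -23 + 1357 = 1334$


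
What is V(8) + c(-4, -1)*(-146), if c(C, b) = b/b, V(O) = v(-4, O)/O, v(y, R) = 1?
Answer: -1167/8 ≈ -145.88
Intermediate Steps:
V(O) = 1/O
c(C, b) = 1
V(8) + c(-4, -1)*(-146) = 1/8 + 1*(-146) = ⅛ - 146 = -1167/8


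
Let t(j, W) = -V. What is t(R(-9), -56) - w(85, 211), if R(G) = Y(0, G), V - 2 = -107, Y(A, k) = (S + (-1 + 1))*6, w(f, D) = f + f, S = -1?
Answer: -65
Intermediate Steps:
w(f, D) = 2*f
Y(A, k) = -6 (Y(A, k) = (-1 + (-1 + 1))*6 = (-1 + 0)*6 = -1*6 = -6)
V = -105 (V = 2 - 107 = -105)
R(G) = -6
t(j, W) = 105 (t(j, W) = -1*(-105) = 105)
t(R(-9), -56) - w(85, 211) = 105 - 2*85 = 105 - 1*170 = 105 - 170 = -65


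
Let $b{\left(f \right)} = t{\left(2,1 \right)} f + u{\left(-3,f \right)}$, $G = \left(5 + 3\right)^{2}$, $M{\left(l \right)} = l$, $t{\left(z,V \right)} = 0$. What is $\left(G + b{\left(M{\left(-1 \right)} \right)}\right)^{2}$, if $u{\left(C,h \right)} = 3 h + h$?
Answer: $3600$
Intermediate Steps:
$u{\left(C,h \right)} = 4 h$
$G = 64$ ($G = 8^{2} = 64$)
$b{\left(f \right)} = 4 f$ ($b{\left(f \right)} = 0 f + 4 f = 0 + 4 f = 4 f$)
$\left(G + b{\left(M{\left(-1 \right)} \right)}\right)^{2} = \left(64 + 4 \left(-1\right)\right)^{2} = \left(64 - 4\right)^{2} = 60^{2} = 3600$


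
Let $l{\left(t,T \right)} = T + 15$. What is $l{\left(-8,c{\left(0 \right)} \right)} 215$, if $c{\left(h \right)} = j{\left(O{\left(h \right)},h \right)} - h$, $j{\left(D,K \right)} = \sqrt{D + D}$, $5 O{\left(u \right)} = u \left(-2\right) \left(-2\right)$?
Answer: $3225$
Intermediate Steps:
$O{\left(u \right)} = \frac{4 u}{5}$ ($O{\left(u \right)} = \frac{u \left(-2\right) \left(-2\right)}{5} = \frac{- 2 u \left(-2\right)}{5} = \frac{4 u}{5}$)
$j{\left(D,K \right)} = \sqrt{2} \sqrt{D}$ ($j{\left(D,K \right)} = \sqrt{2 D} = \sqrt{2} \sqrt{D}$)
$c{\left(h \right)} = - h + \frac{2 \sqrt{10} \sqrt{h}}{5}$ ($c{\left(h \right)} = \sqrt{2} \sqrt{\frac{4 h}{5}} - h = \sqrt{2} \frac{2 \sqrt{5} \sqrt{h}}{5} - h = \frac{2 \sqrt{10} \sqrt{h}}{5} - h = - h + \frac{2 \sqrt{10} \sqrt{h}}{5}$)
$l{\left(t,T \right)} = 15 + T$
$l{\left(-8,c{\left(0 \right)} \right)} 215 = \left(15 + \left(\left(-1\right) 0 + \frac{2 \sqrt{10} \sqrt{0}}{5}\right)\right) 215 = \left(15 + \left(0 + \frac{2}{5} \sqrt{10} \cdot 0\right)\right) 215 = \left(15 + \left(0 + 0\right)\right) 215 = \left(15 + 0\right) 215 = 15 \cdot 215 = 3225$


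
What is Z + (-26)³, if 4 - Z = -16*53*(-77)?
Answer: -82868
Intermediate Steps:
Z = -65292 (Z = 4 - (-16*53)*(-77) = 4 - (-848)*(-77) = 4 - 1*65296 = 4 - 65296 = -65292)
Z + (-26)³ = -65292 + (-26)³ = -65292 - 17576 = -82868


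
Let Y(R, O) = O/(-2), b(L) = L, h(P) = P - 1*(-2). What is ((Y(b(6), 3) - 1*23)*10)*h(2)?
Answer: -980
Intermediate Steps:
h(P) = 2 + P (h(P) = P + 2 = 2 + P)
Y(R, O) = -O/2 (Y(R, O) = O*(-½) = -O/2)
((Y(b(6), 3) - 1*23)*10)*h(2) = ((-½*3 - 1*23)*10)*(2 + 2) = ((-3/2 - 23)*10)*4 = -49/2*10*4 = -245*4 = -980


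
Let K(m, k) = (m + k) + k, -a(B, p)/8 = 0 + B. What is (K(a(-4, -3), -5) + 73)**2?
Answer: 9025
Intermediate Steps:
a(B, p) = -8*B (a(B, p) = -8*(0 + B) = -8*B)
K(m, k) = m + 2*k (K(m, k) = (k + m) + k = m + 2*k)
(K(a(-4, -3), -5) + 73)**2 = ((-8*(-4) + 2*(-5)) + 73)**2 = ((32 - 10) + 73)**2 = (22 + 73)**2 = 95**2 = 9025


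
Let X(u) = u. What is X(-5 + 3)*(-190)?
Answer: 380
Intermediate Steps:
X(-5 + 3)*(-190) = (-5 + 3)*(-190) = -2*(-190) = 380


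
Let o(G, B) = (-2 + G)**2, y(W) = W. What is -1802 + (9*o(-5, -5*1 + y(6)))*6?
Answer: 844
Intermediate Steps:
-1802 + (9*o(-5, -5*1 + y(6)))*6 = -1802 + (9*(-2 - 5)**2)*6 = -1802 + (9*(-7)**2)*6 = -1802 + (9*49)*6 = -1802 + 441*6 = -1802 + 2646 = 844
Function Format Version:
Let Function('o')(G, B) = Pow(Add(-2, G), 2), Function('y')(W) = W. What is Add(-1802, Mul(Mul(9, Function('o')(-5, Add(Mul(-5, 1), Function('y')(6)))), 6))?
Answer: 844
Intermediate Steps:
Add(-1802, Mul(Mul(9, Function('o')(-5, Add(Mul(-5, 1), Function('y')(6)))), 6)) = Add(-1802, Mul(Mul(9, Pow(Add(-2, -5), 2)), 6)) = Add(-1802, Mul(Mul(9, Pow(-7, 2)), 6)) = Add(-1802, Mul(Mul(9, 49), 6)) = Add(-1802, Mul(441, 6)) = Add(-1802, 2646) = 844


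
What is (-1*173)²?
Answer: 29929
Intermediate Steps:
(-1*173)² = (-173)² = 29929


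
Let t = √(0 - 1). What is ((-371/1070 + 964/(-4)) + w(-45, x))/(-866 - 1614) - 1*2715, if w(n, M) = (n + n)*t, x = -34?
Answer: -7204265759/2653600 + 9*I/248 ≈ -2714.9 + 0.03629*I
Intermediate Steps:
t = I (t = √(-1) = I ≈ 1.0*I)
w(n, M) = 2*I*n (w(n, M) = (n + n)*I = (2*n)*I = 2*I*n)
((-371/1070 + 964/(-4)) + w(-45, x))/(-866 - 1614) - 1*2715 = ((-371/1070 + 964/(-4)) + 2*I*(-45))/(-866 - 1614) - 1*2715 = ((-371*1/1070 + 964*(-¼)) - 90*I)/(-2480) - 2715 = ((-371/1070 - 241) - 90*I)*(-1/2480) - 2715 = (-258241/1070 - 90*I)*(-1/2480) - 2715 = (258241/2653600 + 9*I/248) - 2715 = -7204265759/2653600 + 9*I/248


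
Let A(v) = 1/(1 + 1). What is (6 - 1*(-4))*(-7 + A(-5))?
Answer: -65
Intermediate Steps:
A(v) = ½ (A(v) = 1/2 = ½)
(6 - 1*(-4))*(-7 + A(-5)) = (6 - 1*(-4))*(-7 + ½) = (6 + 4)*(-13/2) = 10*(-13/2) = -65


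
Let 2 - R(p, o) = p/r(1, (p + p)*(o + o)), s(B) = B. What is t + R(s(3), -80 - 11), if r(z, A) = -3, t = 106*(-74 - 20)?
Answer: -9961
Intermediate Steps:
t = -9964 (t = 106*(-94) = -9964)
R(p, o) = 2 + p/3 (R(p, o) = 2 - p/(-3) = 2 - p*(-1)/3 = 2 - (-1)*p/3 = 2 + p/3)
t + R(s(3), -80 - 11) = -9964 + (2 + (1/3)*3) = -9964 + (2 + 1) = -9964 + 3 = -9961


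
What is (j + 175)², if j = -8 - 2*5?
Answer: 24649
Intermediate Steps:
j = -18 (j = -8 - 10 = -18)
(j + 175)² = (-18 + 175)² = 157² = 24649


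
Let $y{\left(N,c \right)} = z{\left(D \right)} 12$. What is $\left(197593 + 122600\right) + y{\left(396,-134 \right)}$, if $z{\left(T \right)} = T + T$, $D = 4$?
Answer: $320289$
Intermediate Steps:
$z{\left(T \right)} = 2 T$
$y{\left(N,c \right)} = 96$ ($y{\left(N,c \right)} = 2 \cdot 4 \cdot 12 = 8 \cdot 12 = 96$)
$\left(197593 + 122600\right) + y{\left(396,-134 \right)} = \left(197593 + 122600\right) + 96 = 320193 + 96 = 320289$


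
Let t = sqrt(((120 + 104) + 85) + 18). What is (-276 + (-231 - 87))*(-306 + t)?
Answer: 181764 - 594*sqrt(327) ≈ 1.7102e+5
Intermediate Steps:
t = sqrt(327) (t = sqrt((224 + 85) + 18) = sqrt(309 + 18) = sqrt(327) ≈ 18.083)
(-276 + (-231 - 87))*(-306 + t) = (-276 + (-231 - 87))*(-306 + sqrt(327)) = (-276 - 318)*(-306 + sqrt(327)) = -594*(-306 + sqrt(327)) = 181764 - 594*sqrt(327)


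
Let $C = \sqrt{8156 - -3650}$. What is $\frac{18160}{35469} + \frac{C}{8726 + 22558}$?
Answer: $\frac{18160}{35469} + \frac{\sqrt{11806}}{31284} \approx 0.51547$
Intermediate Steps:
$C = \sqrt{11806}$ ($C = \sqrt{8156 + \left(-5449 + 9099\right)} = \sqrt{8156 + 3650} = \sqrt{11806} \approx 108.66$)
$\frac{18160}{35469} + \frac{C}{8726 + 22558} = \frac{18160}{35469} + \frac{\sqrt{11806}}{8726 + 22558} = 18160 \cdot \frac{1}{35469} + \frac{\sqrt{11806}}{31284} = \frac{18160}{35469} + \sqrt{11806} \cdot \frac{1}{31284} = \frac{18160}{35469} + \frac{\sqrt{11806}}{31284}$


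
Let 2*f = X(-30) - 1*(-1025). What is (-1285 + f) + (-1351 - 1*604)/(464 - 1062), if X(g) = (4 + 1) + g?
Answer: -20325/26 ≈ -781.73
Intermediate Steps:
X(g) = 5 + g
f = 500 (f = ((5 - 30) - 1*(-1025))/2 = (-25 + 1025)/2 = (1/2)*1000 = 500)
(-1285 + f) + (-1351 - 1*604)/(464 - 1062) = (-1285 + 500) + (-1351 - 1*604)/(464 - 1062) = -785 + (-1351 - 604)/(-598) = -785 - 1955*(-1/598) = -785 + 85/26 = -20325/26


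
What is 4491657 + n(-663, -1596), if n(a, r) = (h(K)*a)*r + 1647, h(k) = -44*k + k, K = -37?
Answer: 1688006772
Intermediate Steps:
h(k) = -43*k
n(a, r) = 1647 + 1591*a*r (n(a, r) = ((-43*(-37))*a)*r + 1647 = (1591*a)*r + 1647 = 1591*a*r + 1647 = 1647 + 1591*a*r)
4491657 + n(-663, -1596) = 4491657 + (1647 + 1591*(-663)*(-1596)) = 4491657 + (1647 + 1683513468) = 4491657 + 1683515115 = 1688006772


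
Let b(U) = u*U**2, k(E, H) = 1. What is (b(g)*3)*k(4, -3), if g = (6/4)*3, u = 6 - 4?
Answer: 243/2 ≈ 121.50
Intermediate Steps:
u = 2
g = 9/2 (g = (6*(1/4))*3 = (3/2)*3 = 9/2 ≈ 4.5000)
b(U) = 2*U**2
(b(g)*3)*k(4, -3) = ((2*(9/2)**2)*3)*1 = ((2*(81/4))*3)*1 = ((81/2)*3)*1 = (243/2)*1 = 243/2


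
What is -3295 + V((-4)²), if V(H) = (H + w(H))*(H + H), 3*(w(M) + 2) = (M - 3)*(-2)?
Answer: -9373/3 ≈ -3124.3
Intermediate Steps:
w(M) = -2*M/3 (w(M) = -2 + ((M - 3)*(-2))/3 = -2 + ((-3 + M)*(-2))/3 = -2 + (6 - 2*M)/3 = -2 + (2 - 2*M/3) = -2*M/3)
V(H) = 2*H²/3 (V(H) = (H - 2*H/3)*(H + H) = (H/3)*(2*H) = 2*H²/3)
-3295 + V((-4)²) = -3295 + 2*((-4)²)²/3 = -3295 + (⅔)*16² = -3295 + (⅔)*256 = -3295 + 512/3 = -9373/3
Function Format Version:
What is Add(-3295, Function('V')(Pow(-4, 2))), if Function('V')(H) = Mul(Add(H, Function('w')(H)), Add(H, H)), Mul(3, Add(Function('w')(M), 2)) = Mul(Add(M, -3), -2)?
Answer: Rational(-9373, 3) ≈ -3124.3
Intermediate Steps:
Function('w')(M) = Mul(Rational(-2, 3), M) (Function('w')(M) = Add(-2, Mul(Rational(1, 3), Mul(Add(M, -3), -2))) = Add(-2, Mul(Rational(1, 3), Mul(Add(-3, M), -2))) = Add(-2, Mul(Rational(1, 3), Add(6, Mul(-2, M)))) = Add(-2, Add(2, Mul(Rational(-2, 3), M))) = Mul(Rational(-2, 3), M))
Function('V')(H) = Mul(Rational(2, 3), Pow(H, 2)) (Function('V')(H) = Mul(Add(H, Mul(Rational(-2, 3), H)), Add(H, H)) = Mul(Mul(Rational(1, 3), H), Mul(2, H)) = Mul(Rational(2, 3), Pow(H, 2)))
Add(-3295, Function('V')(Pow(-4, 2))) = Add(-3295, Mul(Rational(2, 3), Pow(Pow(-4, 2), 2))) = Add(-3295, Mul(Rational(2, 3), Pow(16, 2))) = Add(-3295, Mul(Rational(2, 3), 256)) = Add(-3295, Rational(512, 3)) = Rational(-9373, 3)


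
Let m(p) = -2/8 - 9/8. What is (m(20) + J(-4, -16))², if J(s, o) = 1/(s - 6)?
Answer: 3481/1600 ≈ 2.1756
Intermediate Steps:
m(p) = -11/8 (m(p) = -2*⅛ - 9*⅛ = -¼ - 9/8 = -11/8)
J(s, o) = 1/(-6 + s)
(m(20) + J(-4, -16))² = (-11/8 + 1/(-6 - 4))² = (-11/8 + 1/(-10))² = (-11/8 - ⅒)² = (-59/40)² = 3481/1600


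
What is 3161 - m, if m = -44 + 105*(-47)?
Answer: 8140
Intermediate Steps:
m = -4979 (m = -44 - 4935 = -4979)
3161 - m = 3161 - 1*(-4979) = 3161 + 4979 = 8140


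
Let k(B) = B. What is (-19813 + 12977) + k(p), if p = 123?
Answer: -6713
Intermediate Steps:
(-19813 + 12977) + k(p) = (-19813 + 12977) + 123 = -6836 + 123 = -6713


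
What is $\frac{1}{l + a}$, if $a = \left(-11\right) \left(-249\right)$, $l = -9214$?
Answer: $- \frac{1}{6475} \approx -0.00015444$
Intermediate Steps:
$a = 2739$
$\frac{1}{l + a} = \frac{1}{-9214 + 2739} = \frac{1}{-6475} = - \frac{1}{6475}$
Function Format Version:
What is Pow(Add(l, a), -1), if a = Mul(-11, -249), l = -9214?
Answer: Rational(-1, 6475) ≈ -0.00015444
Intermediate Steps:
a = 2739
Pow(Add(l, a), -1) = Pow(Add(-9214, 2739), -1) = Pow(-6475, -1) = Rational(-1, 6475)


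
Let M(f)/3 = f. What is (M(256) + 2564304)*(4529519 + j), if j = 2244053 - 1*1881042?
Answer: 12549691712160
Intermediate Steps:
M(f) = 3*f
j = 363011 (j = 2244053 - 1881042 = 363011)
(M(256) + 2564304)*(4529519 + j) = (3*256 + 2564304)*(4529519 + 363011) = (768 + 2564304)*4892530 = 2565072*4892530 = 12549691712160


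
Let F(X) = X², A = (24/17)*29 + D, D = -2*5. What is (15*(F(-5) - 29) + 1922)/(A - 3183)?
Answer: -4522/7655 ≈ -0.59072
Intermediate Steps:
D = -10
A = 526/17 (A = (24/17)*29 - 10 = 696/17 - 10 = 526/17 ≈ 30.941)
(15*(F(-5) - 29) + 1922)/(A - 3183) = (15*((-5)² - 29) + 1922)/(526/17 - 3183) = (15*(25 - 29) + 1922)/(-53585/17) = (15*(-4) + 1922)*(-17/53585) = (-60 + 1922)*(-17/53585) = 1862*(-17/53585) = -4522/7655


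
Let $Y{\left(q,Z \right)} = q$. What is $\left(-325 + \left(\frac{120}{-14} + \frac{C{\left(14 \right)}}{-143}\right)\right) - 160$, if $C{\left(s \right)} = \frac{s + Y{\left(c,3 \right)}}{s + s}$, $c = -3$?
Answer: $- \frac{179661}{364} \approx -493.57$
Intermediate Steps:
$C{\left(s \right)} = \frac{-3 + s}{2 s}$ ($C{\left(s \right)} = \frac{s - 3}{s + s} = \frac{-3 + s}{2 s}$)
$\left(-325 + \left(\frac{120}{-14} + \frac{C{\left(14 \right)}}{-143}\right)\right) - 160 = \left(-325 + \left(\frac{120}{-14} + \frac{\frac{1}{2} \cdot \frac{1}{14} \left(-3 + 14\right)}{-143}\right)\right) - 160 = \left(-325 + \left(120 \left(- \frac{1}{14}\right) + \frac{1}{2} \cdot \frac{1}{14} \cdot 11 \left(- \frac{1}{143}\right)\right)\right) - 160 = \left(-325 + \left(- \frac{60}{7} + \frac{11}{28} \left(- \frac{1}{143}\right)\right)\right) - 160 = \left(-325 - \frac{3121}{364}\right) - 160 = - \frac{121421}{364} - 160 = - \frac{179661}{364}$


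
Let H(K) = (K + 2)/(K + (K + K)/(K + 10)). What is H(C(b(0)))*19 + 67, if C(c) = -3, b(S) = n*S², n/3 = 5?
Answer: 1942/27 ≈ 71.926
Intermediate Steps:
n = 15 (n = 3*5 = 15)
b(S) = 15*S²
H(K) = (2 + K)/(K + 2*K/(10 + K)) (H(K) = (2 + K)/(K + (2*K)/(10 + K)) = (2 + K)/(K + 2*K/(10 + K)))
H(C(b(0)))*19 + 67 = ((20 + (-3)² + 12*(-3))/((-3)*(12 - 3)))*19 + 67 = -⅓*(20 + 9 - 36)/9*19 + 67 = -⅓*⅑*(-7)*19 + 67 = (7/27)*19 + 67 = 133/27 + 67 = 1942/27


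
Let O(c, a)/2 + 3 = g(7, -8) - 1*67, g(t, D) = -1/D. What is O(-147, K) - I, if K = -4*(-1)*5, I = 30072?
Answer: -120847/4 ≈ -30212.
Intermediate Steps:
K = 20 (K = 4*5 = 20)
O(c, a) = -559/4 (O(c, a) = -6 + 2*(-1/(-8) - 1*67) = -6 + 2*(-1*(-⅛) - 67) = -6 + 2*(⅛ - 67) = -6 + 2*(-535/8) = -6 - 535/4 = -559/4)
O(-147, K) - I = -559/4 - 1*30072 = -559/4 - 30072 = -120847/4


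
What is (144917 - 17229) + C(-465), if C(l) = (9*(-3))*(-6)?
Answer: 127850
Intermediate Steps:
C(l) = 162 (C(l) = -27*(-6) = 162)
(144917 - 17229) + C(-465) = (144917 - 17229) + 162 = 127688 + 162 = 127850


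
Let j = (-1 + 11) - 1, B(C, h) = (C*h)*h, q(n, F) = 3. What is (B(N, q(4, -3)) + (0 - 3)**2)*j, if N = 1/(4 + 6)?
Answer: 891/10 ≈ 89.100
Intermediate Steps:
N = 1/10 ≈ 0.10000
B(C, h) = C*h**2
j = 9 (j = 10 - 1 = 9)
(B(N, q(4, -3)) + (0 - 3)**2)*j = ((1/10)*3**2 + (0 - 3)**2)*9 = ((1/10)*9 + (-3)**2)*9 = (9/10 + 9)*9 = (99/10)*9 = 891/10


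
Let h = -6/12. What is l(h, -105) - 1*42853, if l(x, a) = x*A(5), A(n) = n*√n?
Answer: -42853 - 5*√5/2 ≈ -42859.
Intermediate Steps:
h = -½ (h = -6*1/12 = -½ ≈ -0.50000)
A(n) = n^(3/2)
l(x, a) = 5*x*√5 (l(x, a) = x*5^(3/2) = x*(5*√5) = 5*x*√5)
l(h, -105) - 1*42853 = 5*(-½)*√5 - 1*42853 = -5*√5/2 - 42853 = -42853 - 5*√5/2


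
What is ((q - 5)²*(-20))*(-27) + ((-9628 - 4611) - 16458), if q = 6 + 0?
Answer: -30157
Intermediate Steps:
q = 6
((q - 5)²*(-20))*(-27) + ((-9628 - 4611) - 16458) = ((6 - 5)²*(-20))*(-27) + ((-9628 - 4611) - 16458) = (1²*(-20))*(-27) + (-14239 - 16458) = (1*(-20))*(-27) - 30697 = -20*(-27) - 30697 = 540 - 30697 = -30157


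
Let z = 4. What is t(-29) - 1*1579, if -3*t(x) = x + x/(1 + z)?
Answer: -7837/5 ≈ -1567.4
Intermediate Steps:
t(x) = -2*x/5 (t(x) = -(x + x/(1 + 4))/3 = -(x + x/5)/3 = -2*x/5)
t(-29) - 1*1579 = -2/5*(-29) - 1*1579 = 58/5 - 1579 = -7837/5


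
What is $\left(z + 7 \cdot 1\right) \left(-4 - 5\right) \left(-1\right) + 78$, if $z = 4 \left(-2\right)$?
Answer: $69$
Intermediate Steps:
$z = -8$
$\left(z + 7 \cdot 1\right) \left(-4 - 5\right) \left(-1\right) + 78 = \left(-8 + 7 \cdot 1\right) \left(-4 - 5\right) \left(-1\right) + 78 = \left(-8 + 7\right) \left(\left(-9\right) \left(-1\right)\right) + 78 = \left(-1\right) 9 + 78 = -9 + 78 = 69$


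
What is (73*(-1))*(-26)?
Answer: 1898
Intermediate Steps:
(73*(-1))*(-26) = -73*(-26) = 1898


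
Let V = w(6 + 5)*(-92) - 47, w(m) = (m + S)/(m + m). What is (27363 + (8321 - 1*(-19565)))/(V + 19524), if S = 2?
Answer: 607739/213649 ≈ 2.8446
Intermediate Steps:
w(m) = (2 + m)/(2*m) (w(m) = (m + 2)/(m + m) = (2 + m)/((2*m)) = (2 + m)*(1/(2*m)) = (2 + m)/(2*m))
V = -1115/11 (V = ((2 + (6 + 5))/(2*(6 + 5)))*(-92) - 47 = ((½)*(2 + 11)/11)*(-92) - 47 = ((½)*(1/11)*13)*(-92) - 47 = (13/22)*(-92) - 47 = -598/11 - 47 = -1115/11 ≈ -101.36)
(27363 + (8321 - 1*(-19565)))/(V + 19524) = (27363 + (8321 - 1*(-19565)))/(-1115/11 + 19524) = (27363 + (8321 + 19565))/(213649/11) = (27363 + 27886)*(11/213649) = 55249*(11/213649) = 607739/213649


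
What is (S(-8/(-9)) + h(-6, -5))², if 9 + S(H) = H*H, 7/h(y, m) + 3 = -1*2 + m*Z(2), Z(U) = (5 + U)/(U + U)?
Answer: 1508778649/19847025 ≈ 76.020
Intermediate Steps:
Z(U) = (5 + U)/(2*U) (Z(U) = (5 + U)/((2*U)) = (5 + U)*(1/(2*U)) = (5 + U)/(2*U))
h(y, m) = 7/(-5 + 7*m/4) (h(y, m) = 7/(-3 + (-1*2 + m*((½)*(5 + 2)/2))) = 7/(-3 + (-2 + m*((½)*(½)*7))) = 7/(-3 + (-2 + m*(7/4))) = 7/(-3 + (-2 + 7*m/4)) = 7/(-5 + 7*m/4))
S(H) = -9 + H² (S(H) = -9 + H*H = -9 + H²)
(S(-8/(-9)) + h(-6, -5))² = ((-9 + (-8/(-9))²) + 28/(-20 + 7*(-5)))² = ((-9 + (-8*(-⅑))²) + 28/(-20 - 35))² = ((-9 + (8/9)²) + 28/(-55))² = ((-9 + 64/81) + 28*(-1/55))² = (-665/81 - 28/55)² = (-38843/4455)² = 1508778649/19847025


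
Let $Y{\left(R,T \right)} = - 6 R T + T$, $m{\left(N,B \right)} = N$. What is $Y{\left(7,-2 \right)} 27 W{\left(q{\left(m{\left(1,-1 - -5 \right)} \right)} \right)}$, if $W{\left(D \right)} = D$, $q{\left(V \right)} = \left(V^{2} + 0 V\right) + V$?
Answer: $4428$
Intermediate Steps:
$Y{\left(R,T \right)} = T - 6 R T$ ($Y{\left(R,T \right)} = - 6 R T + T = T - 6 R T$)
$q{\left(V \right)} = V + V^{2}$ ($q{\left(V \right)} = \left(V^{2} + 0\right) + V = V^{2} + V = V + V^{2}$)
$Y{\left(7,-2 \right)} 27 W{\left(q{\left(m{\left(1,-1 - -5 \right)} \right)} \right)} = - 2 \left(1 - 42\right) 27 \cdot 1 \left(1 + 1\right) = - 2 \left(1 - 42\right) 27 \cdot 1 \cdot 2 = \left(-2\right) \left(-41\right) 27 \cdot 2 = 82 \cdot 27 \cdot 2 = 2214 \cdot 2 = 4428$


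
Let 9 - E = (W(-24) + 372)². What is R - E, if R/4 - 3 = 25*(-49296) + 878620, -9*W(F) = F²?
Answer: -1320253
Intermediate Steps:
W(F) = -F²/9
E = -94855 (E = 9 - (-⅑*(-24)² + 372)² = 9 - (-⅑*576 + 372)² = 9 - (-64 + 372)² = 9 - 1*308² = 9 - 1*94864 = 9 - 94864 = -94855)
R = -1415108 (R = 12 + 4*(25*(-49296) + 878620) = 12 + 4*(-1232400 + 878620) = 12 + 4*(-353780) = 12 - 1415120 = -1415108)
R - E = -1415108 - 1*(-94855) = -1415108 + 94855 = -1320253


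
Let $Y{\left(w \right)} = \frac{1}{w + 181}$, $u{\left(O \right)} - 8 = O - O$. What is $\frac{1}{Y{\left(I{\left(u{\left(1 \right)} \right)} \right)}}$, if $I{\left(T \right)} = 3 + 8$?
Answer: $192$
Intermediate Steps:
$u{\left(O \right)} = 8$ ($u{\left(O \right)} = 8 + \left(O - O\right) = 8 + 0 = 8$)
$I{\left(T \right)} = 11$
$Y{\left(w \right)} = \frac{1}{181 + w}$
$\frac{1}{Y{\left(I{\left(u{\left(1 \right)} \right)} \right)}} = \frac{1}{\frac{1}{181 + 11}} = \frac{1}{\frac{1}{192}} = 192$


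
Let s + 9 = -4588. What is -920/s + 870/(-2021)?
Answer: -2140070/9290537 ≈ -0.23035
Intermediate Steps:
s = -4597 (s = -9 - 4588 = -4597)
-920/s + 870/(-2021) = -920/(-4597) + 870/(-2021) = -920*(-1/4597) + 870*(-1/2021) = 920/4597 - 870/2021 = -2140070/9290537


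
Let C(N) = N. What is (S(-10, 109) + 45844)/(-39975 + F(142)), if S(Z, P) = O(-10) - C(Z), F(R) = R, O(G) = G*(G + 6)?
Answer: -45894/39833 ≈ -1.1522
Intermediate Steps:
O(G) = G*(6 + G)
S(Z, P) = 40 - Z (S(Z, P) = -10*(6 - 10) - Z = -10*(-4) - Z = 40 - Z)
(S(-10, 109) + 45844)/(-39975 + F(142)) = ((40 - 1*(-10)) + 45844)/(-39975 + 142) = ((40 + 10) + 45844)/(-39833) = (50 + 45844)*(-1/39833) = 45894*(-1/39833) = -45894/39833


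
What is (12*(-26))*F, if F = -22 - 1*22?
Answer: 13728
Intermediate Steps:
F = -44 (F = -22 - 22 = -44)
(12*(-26))*F = (12*(-26))*(-44) = -312*(-44) = 13728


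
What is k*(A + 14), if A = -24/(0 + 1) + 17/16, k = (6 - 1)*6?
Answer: -2145/8 ≈ -268.13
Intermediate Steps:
k = 30 (k = 5*6 = 30)
A = -367/16 (A = -24/1 + 17*(1/16) = -24*1 + 17/16 = -24 + 17/16 = -367/16 ≈ -22.938)
k*(A + 14) = 30*(-367/16 + 14) = 30*(-143/16) = -2145/8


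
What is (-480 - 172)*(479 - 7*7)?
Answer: -280360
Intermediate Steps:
(-480 - 172)*(479 - 7*7) = -652*(479 - 49) = -652*430 = -280360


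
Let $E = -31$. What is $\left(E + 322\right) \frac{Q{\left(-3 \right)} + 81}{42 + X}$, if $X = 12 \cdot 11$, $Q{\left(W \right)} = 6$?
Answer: $\frac{291}{2} \approx 145.5$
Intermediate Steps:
$X = 132$
$\left(E + 322\right) \frac{Q{\left(-3 \right)} + 81}{42 + X} = \left(-31 + 322\right) \frac{6 + 81}{42 + 132} = 291 \cdot \frac{87}{174} = 291 \cdot 87 \cdot \frac{1}{174} = 291 \cdot \frac{1}{2} = \frac{291}{2}$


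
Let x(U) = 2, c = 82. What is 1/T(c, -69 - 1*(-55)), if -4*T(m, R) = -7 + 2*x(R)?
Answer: 4/3 ≈ 1.3333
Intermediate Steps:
T(m, R) = ¾ (T(m, R) = -(-7 + 2*2)/4 = -(-7 + 4)/4 = -¼*(-3) = ¾)
1/T(c, -69 - 1*(-55)) = 1/(¾) = 4/3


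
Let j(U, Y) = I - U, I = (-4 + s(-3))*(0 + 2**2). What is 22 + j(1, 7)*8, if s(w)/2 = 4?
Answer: 142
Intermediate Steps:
s(w) = 8 (s(w) = 2*4 = 8)
I = 16 (I = (-4 + 8)*(0 + 2**2) = 4*(0 + 4) = 4*4 = 16)
j(U, Y) = 16 - U
22 + j(1, 7)*8 = 22 + (16 - 1*1)*8 = 22 + (16 - 1)*8 = 22 + 15*8 = 22 + 120 = 142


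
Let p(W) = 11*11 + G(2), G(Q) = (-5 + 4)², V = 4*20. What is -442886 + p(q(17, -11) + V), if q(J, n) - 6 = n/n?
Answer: -442764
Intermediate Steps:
q(J, n) = 7 (q(J, n) = 6 + n/n = 6 + 1 = 7)
V = 80
G(Q) = 1 (G(Q) = (-1)² = 1)
p(W) = 122 (p(W) = 11*11 + 1 = 121 + 1 = 122)
-442886 + p(q(17, -11) + V) = -442886 + 122 = -442764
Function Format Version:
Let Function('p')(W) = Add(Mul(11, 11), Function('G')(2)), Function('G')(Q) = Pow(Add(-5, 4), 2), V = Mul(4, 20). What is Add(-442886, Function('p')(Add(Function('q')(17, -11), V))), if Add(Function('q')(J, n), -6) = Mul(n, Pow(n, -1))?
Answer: -442764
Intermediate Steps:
Function('q')(J, n) = 7 (Function('q')(J, n) = Add(6, Mul(n, Pow(n, -1))) = Add(6, 1) = 7)
V = 80
Function('G')(Q) = 1 (Function('G')(Q) = Pow(-1, 2) = 1)
Function('p')(W) = 122 (Function('p')(W) = Add(Mul(11, 11), 1) = Add(121, 1) = 122)
Add(-442886, Function('p')(Add(Function('q')(17, -11), V))) = Add(-442886, 122) = -442764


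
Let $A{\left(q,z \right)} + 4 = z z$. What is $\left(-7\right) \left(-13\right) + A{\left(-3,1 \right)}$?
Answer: $88$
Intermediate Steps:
$A{\left(q,z \right)} = -4 + z^{2}$ ($A{\left(q,z \right)} = -4 + z z = -4 + z^{2}$)
$\left(-7\right) \left(-13\right) + A{\left(-3,1 \right)} = \left(-7\right) \left(-13\right) - \left(4 - 1^{2}\right) = 91 + \left(-4 + 1\right) = 91 - 3 = 88$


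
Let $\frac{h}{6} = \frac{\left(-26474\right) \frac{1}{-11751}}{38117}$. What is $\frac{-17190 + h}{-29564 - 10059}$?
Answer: $\frac{2566540674962}{5915883843047} \approx 0.43384$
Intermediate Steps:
$h = \frac{52948}{149304289}$ ($h = 6 \frac{\left(-26474\right) \frac{1}{-11751}}{38117} = 6 \left(-26474\right) \left(- \frac{1}{11751}\right) \frac{1}{38117} = 6 \cdot \frac{26474}{11751} \cdot \frac{1}{38117} = 6 \cdot \frac{26474}{447912867} = \frac{52948}{149304289} \approx 0.00035463$)
$\frac{-17190 + h}{-29564 - 10059} = \frac{-17190 + \frac{52948}{149304289}}{-29564 - 10059} = - \frac{2566540674962}{149304289 \left(-39623\right)} = \left(- \frac{2566540674962}{149304289}\right) \left(- \frac{1}{39623}\right) = \frac{2566540674962}{5915883843047}$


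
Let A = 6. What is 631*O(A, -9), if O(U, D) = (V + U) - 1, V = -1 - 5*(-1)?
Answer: 5679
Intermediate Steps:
V = 4 (V = -1 + 5 = 4)
O(U, D) = 3 + U (O(U, D) = (4 + U) - 1 = 3 + U)
631*O(A, -9) = 631*(3 + 6) = 631*9 = 5679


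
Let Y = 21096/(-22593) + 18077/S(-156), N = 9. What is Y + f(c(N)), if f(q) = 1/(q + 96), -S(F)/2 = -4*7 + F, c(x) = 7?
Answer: 13758432841/285455024 ≈ 48.198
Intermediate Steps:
S(F) = 56 - 2*F (S(F) = -2*(-4*7 + F) = -2*(-28 + F) = 56 - 2*F)
f(q) = 1/(96 + q)
Y = 133550111/2771408 (Y = 21096/(-22593) + 18077/(56 - 2*(-156)) = 21096*(-1/22593) + 18077/(56 + 312) = -7032/7531 + 18077/368 = 133550111/2771408 ≈ 48.189)
Y + f(c(N)) = 133550111/2771408 + 1/(96 + 7) = 133550111/2771408 + 1/103 = 13758432841/285455024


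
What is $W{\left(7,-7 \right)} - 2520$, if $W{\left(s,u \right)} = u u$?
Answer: $-2471$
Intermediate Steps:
$W{\left(s,u \right)} = u^{2}$
$W{\left(7,-7 \right)} - 2520 = \left(-7\right)^{2} - 2520 = 49 - 2520 = -2471$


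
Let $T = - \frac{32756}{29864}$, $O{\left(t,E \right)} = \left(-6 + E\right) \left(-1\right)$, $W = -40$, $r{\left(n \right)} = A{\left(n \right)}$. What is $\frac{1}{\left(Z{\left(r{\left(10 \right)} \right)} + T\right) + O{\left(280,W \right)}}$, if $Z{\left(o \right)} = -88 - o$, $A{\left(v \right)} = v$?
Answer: $- \frac{7466}{396421} \approx -0.018834$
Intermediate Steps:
$r{\left(n \right)} = n$
$O{\left(t,E \right)} = 6 - E$
$T = - \frac{8189}{7466}$ ($T = \left(-32756\right) \frac{1}{29864} = - \frac{8189}{7466} \approx -1.0968$)
$\frac{1}{\left(Z{\left(r{\left(10 \right)} \right)} + T\right) + O{\left(280,W \right)}} = \frac{1}{\left(\left(-88 - 10\right) - \frac{8189}{7466}\right) + \left(6 - -40\right)} = \frac{1}{\left(\left(-88 - 10\right) - \frac{8189}{7466}\right) + \left(6 + 40\right)} = \frac{1}{\left(-98 - \frac{8189}{7466}\right) + 46} = \frac{1}{- \frac{739857}{7466} + 46} = \frac{1}{- \frac{396421}{7466}} = - \frac{7466}{396421}$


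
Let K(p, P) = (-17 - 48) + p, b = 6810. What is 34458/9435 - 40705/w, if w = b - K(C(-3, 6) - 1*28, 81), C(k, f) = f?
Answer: -48798283/21691065 ≈ -2.2497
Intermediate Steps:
K(p, P) = -65 + p
w = 6897 (w = 6810 - (-65 + (6 - 1*28)) = 6810 - (-65 + (6 - 28)) = 6810 - (-65 - 22) = 6810 - 1*(-87) = 6810 + 87 = 6897)
34458/9435 - 40705/w = 34458/9435 - 40705/6897 = 34458*(1/9435) - 40705*1/6897 = 11486/3145 - 40705/6897 = -48798283/21691065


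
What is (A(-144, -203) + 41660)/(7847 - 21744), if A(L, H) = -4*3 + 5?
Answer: -41653/13897 ≈ -2.9973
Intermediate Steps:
A(L, H) = -7 (A(L, H) = -12 + 5 = -7)
(A(-144, -203) + 41660)/(7847 - 21744) = (-7 + 41660)/(7847 - 21744) = 41653/(-13897) = 41653*(-1/13897) = -41653/13897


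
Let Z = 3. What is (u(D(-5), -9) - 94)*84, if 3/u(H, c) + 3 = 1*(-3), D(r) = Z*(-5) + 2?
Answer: -7938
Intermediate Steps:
D(r) = -13 (D(r) = 3*(-5) + 2 = -15 + 2 = -13)
u(H, c) = -½ (u(H, c) = 3/(-3 + 1*(-3)) = 3/(-3 - 3) = 3/(-6) = 3*(-⅙) = -½)
(u(D(-5), -9) - 94)*84 = (-½ - 94)*84 = -189/2*84 = -7938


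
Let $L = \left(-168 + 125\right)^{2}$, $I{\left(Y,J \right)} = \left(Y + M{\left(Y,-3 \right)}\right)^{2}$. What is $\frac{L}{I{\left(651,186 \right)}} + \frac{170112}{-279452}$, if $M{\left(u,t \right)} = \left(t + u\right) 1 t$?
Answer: $- \frac{70971217585}{116800386687} \approx -0.60763$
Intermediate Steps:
$M{\left(u,t \right)} = t \left(t + u\right)$ ($M{\left(u,t \right)} = \left(t + u\right) t = t \left(t + u\right)$)
$I{\left(Y,J \right)} = \left(9 - 2 Y\right)^{2}$ ($I{\left(Y,J \right)} = \left(Y - 3 \left(-3 + Y\right)\right)^{2} = \left(Y - \left(-9 + 3 Y\right)\right)^{2} = \left(9 - 2 Y\right)^{2}$)
$L = 1849$ ($L = \left(-43\right)^{2} = 1849$)
$\frac{L}{I{\left(651,186 \right)}} + \frac{170112}{-279452} = \frac{1849}{\left(9 - 1302\right)^{2}} + \frac{170112}{-279452} = \frac{1849}{\left(9 - 1302\right)^{2}} + 170112 \left(- \frac{1}{279452}\right) = \frac{1849}{\left(-1293\right)^{2}} - \frac{42528}{69863} = \frac{1849}{1671849} - \frac{42528}{69863} = - \frac{70971217585}{116800386687}$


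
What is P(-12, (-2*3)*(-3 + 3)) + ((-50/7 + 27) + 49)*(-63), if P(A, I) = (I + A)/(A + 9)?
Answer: -4334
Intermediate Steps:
P(A, I) = (A + I)/(9 + A)
P(-12, (-2*3)*(-3 + 3)) + ((-50/7 + 27) + 49)*(-63) = (-12 + (-2*3)*(-3 + 3))/(9 - 12) + ((-50/7 + 27) + 49)*(-63) = (-12 - 6*0)/(-3) + ((-50*⅐ + 27) + 49)*(-63) = -(-12 + 0)/3 + ((-50/7 + 27) + 49)*(-63) = -⅓*(-12) + (139/7 + 49)*(-63) = 4 + (482/7)*(-63) = 4 - 4338 = -4334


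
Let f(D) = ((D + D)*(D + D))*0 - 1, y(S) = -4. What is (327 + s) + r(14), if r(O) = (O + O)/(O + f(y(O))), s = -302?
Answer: 353/13 ≈ 27.154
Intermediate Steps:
f(D) = -1 (f(D) = ((2*D)*(2*D))*0 - 1 = (4*D²)*0 - 1 = 0 - 1 = -1)
r(O) = 2*O/(-1 + O) (r(O) = (O + O)/(O - 1) = (2*O)/(-1 + O) = 2*O/(-1 + O))
(327 + s) + r(14) = (327 - 302) + 2*14/(-1 + 14) = 25 + 2*14/13 = 25 + 2*14*(1/13) = 25 + 28/13 = 353/13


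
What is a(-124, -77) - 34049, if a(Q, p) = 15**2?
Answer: -33824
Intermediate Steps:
a(Q, p) = 225
a(-124, -77) - 34049 = 225 - 34049 = -33824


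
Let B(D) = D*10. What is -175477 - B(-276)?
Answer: -172717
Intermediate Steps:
B(D) = 10*D
-175477 - B(-276) = -175477 - 10*(-276) = -175477 - 1*(-2760) = -175477 + 2760 = -172717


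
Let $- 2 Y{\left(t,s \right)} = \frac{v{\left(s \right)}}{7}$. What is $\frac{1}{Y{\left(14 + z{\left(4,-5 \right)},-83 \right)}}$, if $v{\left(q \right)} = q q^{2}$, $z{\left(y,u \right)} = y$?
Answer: $\frac{14}{571787} \approx 2.4485 \cdot 10^{-5}$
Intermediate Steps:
$v{\left(q \right)} = q^{3}$
$Y{\left(t,s \right)} = - \frac{s^{3}}{14}$ ($Y{\left(t,s \right)} = - \frac{s^{3} \cdot \frac{1}{7}}{2} = - \frac{\frac{1}{7} s^{3}}{2} = - \frac{s^{3}}{14}$)
$\frac{1}{Y{\left(14 + z{\left(4,-5 \right)},-83 \right)}} = \frac{1}{\left(- \frac{1}{14}\right) \left(-83\right)^{3}} = \frac{1}{\left(- \frac{1}{14}\right) \left(-571787\right)} = \frac{1}{\frac{571787}{14}} = \frac{14}{571787}$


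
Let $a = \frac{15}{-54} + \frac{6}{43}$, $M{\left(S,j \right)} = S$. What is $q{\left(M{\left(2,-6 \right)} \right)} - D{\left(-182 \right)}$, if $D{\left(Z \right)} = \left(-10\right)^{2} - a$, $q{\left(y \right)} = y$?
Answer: $- \frac{75959}{774} \approx -98.138$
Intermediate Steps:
$a = - \frac{107}{774}$ ($a = 15 \left(- \frac{1}{54}\right) + 6 \cdot \frac{1}{43} = - \frac{5}{18} + \frac{6}{43} = - \frac{107}{774} \approx -0.13824$)
$D{\left(Z \right)} = \frac{77507}{774}$ ($D{\left(Z \right)} = \left(-10\right)^{2} - - \frac{107}{774} = 100 + \frac{107}{774} = \frac{77507}{774}$)
$q{\left(M{\left(2,-6 \right)} \right)} - D{\left(-182 \right)} = 2 - \frac{77507}{774} = - \frac{75959}{774}$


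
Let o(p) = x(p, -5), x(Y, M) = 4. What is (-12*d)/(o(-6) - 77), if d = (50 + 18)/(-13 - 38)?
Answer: -16/73 ≈ -0.21918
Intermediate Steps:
o(p) = 4
d = -4/3 (d = 68/(-51) = 68*(-1/51) = -4/3 ≈ -1.3333)
(-12*d)/(o(-6) - 77) = (-12*(-4/3))/(4 - 77) = 16/(-73) = 16*(-1/73) = -16/73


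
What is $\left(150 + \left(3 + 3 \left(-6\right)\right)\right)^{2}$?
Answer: $18225$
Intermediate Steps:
$\left(150 + \left(3 + 3 \left(-6\right)\right)\right)^{2} = \left(150 + \left(3 - 18\right)\right)^{2} = \left(150 - 15\right)^{2} = 135^{2} = 18225$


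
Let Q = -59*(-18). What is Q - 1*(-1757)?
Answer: 2819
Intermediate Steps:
Q = 1062
Q - 1*(-1757) = 1062 - 1*(-1757) = 1062 + 1757 = 2819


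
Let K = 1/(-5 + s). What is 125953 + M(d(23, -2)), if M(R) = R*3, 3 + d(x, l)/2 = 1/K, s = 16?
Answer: 126001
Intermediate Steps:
K = 1/11 (K = 1/(-5 + 16) = 1/11 ≈ 0.090909)
d(x, l) = 16 (d(x, l) = -6 + 2/(1/11) = -6 + 2*11 = -6 + 22 = 16)
M(R) = 3*R
125953 + M(d(23, -2)) = 125953 + 3*16 = 125953 + 48 = 126001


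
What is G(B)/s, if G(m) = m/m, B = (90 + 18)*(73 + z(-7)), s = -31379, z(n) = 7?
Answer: -1/31379 ≈ -3.1868e-5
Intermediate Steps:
B = 8640 (B = (90 + 18)*(73 + 7) = 108*80 = 8640)
G(m) = 1
G(B)/s = 1/(-31379) = 1*(-1/31379) = -1/31379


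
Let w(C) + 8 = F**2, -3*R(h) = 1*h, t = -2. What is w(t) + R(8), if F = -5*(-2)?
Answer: 268/3 ≈ 89.333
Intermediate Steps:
F = 10
R(h) = -h/3
w(C) = 92 (w(C) = -8 + 10**2 = -8 + 100 = 92)
w(t) + R(8) = 92 - 1/3*8 = 92 - 8/3 = 268/3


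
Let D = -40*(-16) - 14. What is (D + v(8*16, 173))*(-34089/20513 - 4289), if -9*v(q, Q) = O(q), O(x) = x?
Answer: -484606989076/184617 ≈ -2.6249e+6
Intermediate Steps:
v(q, Q) = -q/9
D = 626 (D = 640 - 14 = 626)
(D + v(8*16, 173))*(-34089/20513 - 4289) = (626 - 8*16/9)*(-34089/20513 - 4289) = (626 - ⅑*128)*(-34089*1/20513 - 4289) = (626 - 128/9)*(-34089/20513 - 4289) = (5506/9)*(-88014346/20513) = -484606989076/184617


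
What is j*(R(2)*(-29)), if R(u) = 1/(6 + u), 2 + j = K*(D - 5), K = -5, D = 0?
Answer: -667/8 ≈ -83.375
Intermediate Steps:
j = 23 (j = -2 - 5*(0 - 5) = -2 - 5*(-5) = -2 + 25 = 23)
j*(R(2)*(-29)) = 23*(-29/(6 + 2)) = 23*(-29/8) = -667/8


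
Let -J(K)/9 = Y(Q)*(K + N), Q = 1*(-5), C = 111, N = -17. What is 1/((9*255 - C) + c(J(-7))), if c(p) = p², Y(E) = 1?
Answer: 1/48840 ≈ 2.0475e-5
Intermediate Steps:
Q = -5
J(K) = 153 - 9*K (J(K) = -9*(K - 17) = -9*(-17 + K) = 153 - 9*K)
1/((9*255 - C) + c(J(-7))) = 1/((9*255 - 1*111) + (153 - 9*(-7))²) = 1/((2295 - 111) + (153 + 63)²) = 1/(2184 + 216²) = 1/(2184 + 46656) = 1/48840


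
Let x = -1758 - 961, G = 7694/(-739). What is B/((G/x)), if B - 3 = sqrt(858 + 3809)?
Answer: 6028023/7694 + 2009341*sqrt(4667)/7694 ≈ 18625.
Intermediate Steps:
G = -7694/739 (G = 7694*(-1/739) = -7694/739 ≈ -10.411)
B = 3 + sqrt(4667) (B = 3 + sqrt(858 + 3809) = 3 + sqrt(4667) ≈ 71.315)
x = -2719
B/((G/x)) = (3 + sqrt(4667))/((-7694/739/(-2719))) = (3 + sqrt(4667))/((-7694/739*(-1/2719))) = (3 + sqrt(4667))/(7694/2009341) = (3 + sqrt(4667))*(2009341/7694) = 6028023/7694 + 2009341*sqrt(4667)/7694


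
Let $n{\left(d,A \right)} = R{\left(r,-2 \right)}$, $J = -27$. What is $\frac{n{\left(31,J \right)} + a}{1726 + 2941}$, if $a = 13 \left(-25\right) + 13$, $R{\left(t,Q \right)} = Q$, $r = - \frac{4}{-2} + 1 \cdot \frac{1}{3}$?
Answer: $- \frac{314}{4667} \approx -0.067281$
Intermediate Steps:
$r = \frac{7}{3}$ ($r = \left(-4\right) \left(- \frac{1}{2}\right) + 1 \cdot \frac{1}{3} = 2 + \frac{1}{3} = \frac{7}{3} \approx 2.3333$)
$n{\left(d,A \right)} = -2$
$a = -312$ ($a = -325 + 13 = -312$)
$\frac{n{\left(31,J \right)} + a}{1726 + 2941} = \frac{-2 - 312}{1726 + 2941} = - \frac{314}{4667}$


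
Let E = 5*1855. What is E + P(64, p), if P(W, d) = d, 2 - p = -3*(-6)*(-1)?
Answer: 9295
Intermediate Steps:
p = 20 (p = 2 - (-3*(-6))*(-1) = 2 - 18*(-1) = 2 - 1*(-18) = 2 + 18 = 20)
E = 9275
E + P(64, p) = 9275 + 20 = 9295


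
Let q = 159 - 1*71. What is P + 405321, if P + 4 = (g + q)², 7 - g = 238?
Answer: 425766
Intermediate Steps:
g = -231 (g = 7 - 1*238 = 7 - 238 = -231)
q = 88 (q = 159 - 71 = 88)
P = 20445 (P = -4 + (-231 + 88)² = -4 + (-143)² = -4 + 20449 = 20445)
P + 405321 = 20445 + 405321 = 425766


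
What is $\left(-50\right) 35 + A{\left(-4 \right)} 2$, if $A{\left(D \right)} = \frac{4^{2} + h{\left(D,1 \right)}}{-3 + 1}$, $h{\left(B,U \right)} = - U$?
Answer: $-1765$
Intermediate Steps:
$A{\left(D \right)} = - \frac{15}{2}$ ($A{\left(D \right)} = \frac{4^{2} - 1}{-3 + 1} = \frac{16 - 1}{-2} = 15 \left(- \frac{1}{2}\right) = - \frac{15}{2}$)
$\left(-50\right) 35 + A{\left(-4 \right)} 2 = \left(-50\right) 35 - 15 = -1750 - 15 = -1765$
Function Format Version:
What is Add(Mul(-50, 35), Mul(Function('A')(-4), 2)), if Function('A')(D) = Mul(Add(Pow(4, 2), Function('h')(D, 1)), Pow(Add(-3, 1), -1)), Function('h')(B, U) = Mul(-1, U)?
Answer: -1765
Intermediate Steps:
Function('A')(D) = Rational(-15, 2) (Function('A')(D) = Mul(Add(Pow(4, 2), Mul(-1, 1)), Pow(Add(-3, 1), -1)) = Mul(Add(16, -1), Pow(-2, -1)) = Mul(15, Rational(-1, 2)) = Rational(-15, 2))
Add(Mul(-50, 35), Mul(Function('A')(-4), 2)) = Add(Mul(-50, 35), Mul(Rational(-15, 2), 2)) = Add(-1750, -15) = -1765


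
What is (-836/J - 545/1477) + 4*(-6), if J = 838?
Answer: -15698453/618863 ≈ -25.367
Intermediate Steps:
(-836/J - 545/1477) + 4*(-6) = (-836/838 - 545/1477) + 4*(-6) = (-836*1/838 - 545*1/1477) - 24 = (-418/419 - 545/1477) - 24 = -845741/618863 - 24 = -15698453/618863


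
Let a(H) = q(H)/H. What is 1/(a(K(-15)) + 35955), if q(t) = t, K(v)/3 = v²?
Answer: 1/35956 ≈ 2.7812e-5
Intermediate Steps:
K(v) = 3*v²
a(H) = 1 (a(H) = H/H = 1)
1/(a(K(-15)) + 35955) = 1/(1 + 35955) = 1/35956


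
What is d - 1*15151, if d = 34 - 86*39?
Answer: -18471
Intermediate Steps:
d = -3320 (d = 34 - 3354 = -3320)
d - 1*15151 = -3320 - 1*15151 = -3320 - 15151 = -18471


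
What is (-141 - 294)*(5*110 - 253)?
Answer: -129195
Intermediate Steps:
(-141 - 294)*(5*110 - 253) = -435*(550 - 253) = -435*297 = -129195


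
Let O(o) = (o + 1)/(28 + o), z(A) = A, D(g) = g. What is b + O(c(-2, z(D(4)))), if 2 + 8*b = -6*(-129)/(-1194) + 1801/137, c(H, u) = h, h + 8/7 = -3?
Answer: 5374639/4552921 ≈ 1.1805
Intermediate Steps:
h = -29/7 (h = -8/7 - 3 = -29/7 ≈ -4.1429)
c(H, u) = -29/7
O(o) = (1 + o)/(28 + o)
b = 35775/27263 (b = -¼ + (-6*(-129)/(-1194) + 1801/137)/8 = -¼ + (774*(-1/1194) + 1801*(1/137))/8 = -¼ + (-129/199 + 1801/137)/8 = -¼ + (⅛)*(340726/27263) = -¼ + 170363/109052 = 35775/27263 ≈ 1.3122)
b + O(c(-2, z(D(4)))) = 35775/27263 + (1 - 29/7)/(28 - 29/7) = 35775/27263 - 22/7/(167/7) = 35775/27263 + (7/167)*(-22/7) = 35775/27263 - 22/167 = 5374639/4552921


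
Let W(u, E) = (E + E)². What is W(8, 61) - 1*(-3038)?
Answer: 17922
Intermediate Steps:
W(u, E) = 4*E² (W(u, E) = (2*E)² = 4*E²)
W(8, 61) - 1*(-3038) = 4*61² - 1*(-3038) = 4*3721 + 3038 = 14884 + 3038 = 17922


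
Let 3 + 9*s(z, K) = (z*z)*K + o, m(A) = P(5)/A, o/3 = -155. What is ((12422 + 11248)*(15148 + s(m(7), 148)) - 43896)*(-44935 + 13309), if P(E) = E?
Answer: -79138976719968/7 ≈ -1.1306e+13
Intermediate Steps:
o = -465 (o = 3*(-155) = -465)
m(A) = 5/A
s(z, K) = -52 + K*z²/9 (s(z, K) = -⅓ + ((z*z)*K - 465)/9 = -⅓ + (z²*K - 465)/9 = -⅓ + (K*z² - 465)/9 = -⅓ + (-465 + K*z²)/9 = -⅓ + (-155/3 + K*z²/9) = -52 + K*z²/9)
((12422 + 11248)*(15148 + s(m(7), 148)) - 43896)*(-44935 + 13309) = ((12422 + 11248)*(15148 + (-52 + (⅑)*148*(5/7)²)) - 43896)*(-44935 + 13309) = (23670*(15148 + (-52 + (⅑)*148*(5*(⅐))²)) - 43896)*(-31626) = (23670*(15148 + (-52 + (⅑)*148*(5/7)²)) - 43896)*(-31626) = (23670*(15148 + (-52 + (⅑)*148*(25/49))) - 43896)*(-31626) = (23670*(15148 + (-52 + 3700/441)) - 43896)*(-31626) = (23670*(15148 - 19232/441) - 43896)*(-31626) = (23670*(6661036/441) - 43896)*(-31626) = (17518524680/49 - 43896)*(-31626) = (17516373776/49)*(-31626) = -79138976719968/7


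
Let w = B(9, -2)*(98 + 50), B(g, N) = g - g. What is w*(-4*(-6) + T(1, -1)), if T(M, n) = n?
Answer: 0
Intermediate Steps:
B(g, N) = 0
w = 0 (w = 0*(98 + 50) = 0*148 = 0)
w*(-4*(-6) + T(1, -1)) = 0*(-4*(-6) - 1) = 0*(24 - 1) = 0*23 = 0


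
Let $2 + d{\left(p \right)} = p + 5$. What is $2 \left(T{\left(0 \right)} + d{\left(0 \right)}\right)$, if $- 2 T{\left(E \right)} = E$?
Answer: $6$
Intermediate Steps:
$d{\left(p \right)} = 3 + p$ ($d{\left(p \right)} = -2 + \left(p + 5\right) = -2 + \left(5 + p\right) = 3 + p$)
$T{\left(E \right)} = - \frac{E}{2}$
$2 \left(T{\left(0 \right)} + d{\left(0 \right)}\right) = 2 \left(\left(- \frac{1}{2}\right) 0 + \left(3 + 0\right)\right) = 2 \left(0 + 3\right) = 2 \cdot 3 = 6$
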